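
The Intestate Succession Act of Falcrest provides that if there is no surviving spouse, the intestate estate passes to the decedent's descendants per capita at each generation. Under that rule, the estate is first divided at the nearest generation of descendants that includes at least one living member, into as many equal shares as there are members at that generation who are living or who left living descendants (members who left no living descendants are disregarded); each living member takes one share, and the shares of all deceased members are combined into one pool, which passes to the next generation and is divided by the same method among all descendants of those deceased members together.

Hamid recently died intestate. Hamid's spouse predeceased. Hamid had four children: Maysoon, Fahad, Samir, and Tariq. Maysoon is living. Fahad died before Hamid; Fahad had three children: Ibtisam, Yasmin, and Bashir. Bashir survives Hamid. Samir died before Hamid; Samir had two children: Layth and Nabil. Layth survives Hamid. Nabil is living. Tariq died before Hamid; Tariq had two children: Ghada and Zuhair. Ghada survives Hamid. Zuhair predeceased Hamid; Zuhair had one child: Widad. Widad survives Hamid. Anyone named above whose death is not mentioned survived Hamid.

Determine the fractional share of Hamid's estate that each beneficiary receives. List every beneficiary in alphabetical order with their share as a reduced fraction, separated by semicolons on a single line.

Bashir 3/28; Ghada 3/28; Ibtisam 3/28; Layth 3/28; Maysoon 1/4; Nabil 3/28; Widad 3/28; Yasmin 3/28

There is no surviving spouse, so the entire estate passes to Hamid's descendants per capita at each generation.
At generation 1 (Maysoon, Fahad, Samir, Tariq) there are 4 shares of (1)/4 = 1/4 each.
Living: Maysoon — each takes 1/4.
Deceased: Fahad, Samir, and Tariq. Their combined 3/4 is pooled and carried to generation 2.
At generation 2 (Ibtisam, Yasmin, Bashir, Layth, Nabil, Ghada, Zuhair) there are 7 shares of (3/4)/7 = 3/28 each.
Living: Ibtisam, Yasmin, Bashir, Layth, Nabil, and Ghada — each takes 3/28.
Deceased: Zuhair. That 3/28 share is carried to generation 3.
At generation 3 (Widad) there are 1 shares of (3/28)/1 = 3/28 each.
Living: Widad — each takes 3/28.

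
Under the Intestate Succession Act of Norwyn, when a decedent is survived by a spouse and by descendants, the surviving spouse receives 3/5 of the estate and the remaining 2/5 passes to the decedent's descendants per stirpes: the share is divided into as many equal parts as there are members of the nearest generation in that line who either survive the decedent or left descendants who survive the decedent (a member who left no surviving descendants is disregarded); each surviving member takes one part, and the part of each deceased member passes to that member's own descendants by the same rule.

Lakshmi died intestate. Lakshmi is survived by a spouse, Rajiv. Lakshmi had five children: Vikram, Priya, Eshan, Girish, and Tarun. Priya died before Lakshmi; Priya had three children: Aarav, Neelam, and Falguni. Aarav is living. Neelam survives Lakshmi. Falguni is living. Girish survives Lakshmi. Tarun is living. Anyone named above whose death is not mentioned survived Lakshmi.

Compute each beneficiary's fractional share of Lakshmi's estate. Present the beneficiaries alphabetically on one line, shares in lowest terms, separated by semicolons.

Aarav 2/75; Eshan 2/25; Falguni 2/75; Girish 2/25; Neelam 2/75; Rajiv 3/5; Tarun 2/25; Vikram 2/25

Rajiv, as surviving spouse, takes 3/5.
The remaining 2/5 passes to Lakshmi's descendants per stirpes.
The 2/5 is divided into 5 equal shares of 2/25 among Vikram, Priya, Eshan, Girish, Tarun.
Vikram is living and takes 2/25.
Priya predeceased; the 2/25 allotted to Priya's branch passes to Priya's issue by representation.
The 2/25 is divided into 3 equal shares of 2/75 among Aarav, Neelam, Falguni.
Aarav is living and takes 2/75.
Neelam is living and takes 2/75.
Falguni is living and takes 2/75.
Eshan is living and takes 2/25.
Girish is living and takes 2/25.
Tarun is living and takes 2/25.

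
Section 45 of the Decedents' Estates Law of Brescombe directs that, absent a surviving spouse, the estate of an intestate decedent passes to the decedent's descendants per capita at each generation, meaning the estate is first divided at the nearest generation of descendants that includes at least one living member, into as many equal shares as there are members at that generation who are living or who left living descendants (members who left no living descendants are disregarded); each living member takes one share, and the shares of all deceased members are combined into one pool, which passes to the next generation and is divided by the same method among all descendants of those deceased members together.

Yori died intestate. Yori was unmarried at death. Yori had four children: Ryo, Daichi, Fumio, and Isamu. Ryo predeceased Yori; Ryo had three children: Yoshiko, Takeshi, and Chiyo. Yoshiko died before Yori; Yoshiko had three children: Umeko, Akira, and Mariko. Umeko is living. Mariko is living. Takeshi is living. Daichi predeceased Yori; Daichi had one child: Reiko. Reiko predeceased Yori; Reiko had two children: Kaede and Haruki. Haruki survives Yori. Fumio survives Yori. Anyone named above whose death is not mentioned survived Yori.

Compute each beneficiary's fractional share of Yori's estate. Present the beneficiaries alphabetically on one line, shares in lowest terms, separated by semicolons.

There is no surviving spouse, so the entire estate passes to Yori's descendants per capita at each generation.
At generation 1 (Ryo, Daichi, Fumio, Isamu) there are 4 shares of (1)/4 = 1/4 each.
Living: Fumio and Isamu — each takes 1/4.
Deceased: Ryo and Daichi. Their combined 1/2 is pooled and carried to generation 2.
At generation 2 (Yoshiko, Takeshi, Chiyo, Reiko) there are 4 shares of (1/2)/4 = 1/8 each.
Living: Takeshi and Chiyo — each takes 1/8.
Deceased: Yoshiko and Reiko. Their combined 1/4 is pooled and carried to generation 3.
At generation 3 (Umeko, Akira, Mariko, Kaede, Haruki) there are 5 shares of (1/4)/5 = 1/20 each.
Living: Umeko, Akira, Mariko, Kaede, and Haruki — each takes 1/20.

Akira 1/20; Chiyo 1/8; Fumio 1/4; Haruki 1/20; Isamu 1/4; Kaede 1/20; Mariko 1/20; Takeshi 1/8; Umeko 1/20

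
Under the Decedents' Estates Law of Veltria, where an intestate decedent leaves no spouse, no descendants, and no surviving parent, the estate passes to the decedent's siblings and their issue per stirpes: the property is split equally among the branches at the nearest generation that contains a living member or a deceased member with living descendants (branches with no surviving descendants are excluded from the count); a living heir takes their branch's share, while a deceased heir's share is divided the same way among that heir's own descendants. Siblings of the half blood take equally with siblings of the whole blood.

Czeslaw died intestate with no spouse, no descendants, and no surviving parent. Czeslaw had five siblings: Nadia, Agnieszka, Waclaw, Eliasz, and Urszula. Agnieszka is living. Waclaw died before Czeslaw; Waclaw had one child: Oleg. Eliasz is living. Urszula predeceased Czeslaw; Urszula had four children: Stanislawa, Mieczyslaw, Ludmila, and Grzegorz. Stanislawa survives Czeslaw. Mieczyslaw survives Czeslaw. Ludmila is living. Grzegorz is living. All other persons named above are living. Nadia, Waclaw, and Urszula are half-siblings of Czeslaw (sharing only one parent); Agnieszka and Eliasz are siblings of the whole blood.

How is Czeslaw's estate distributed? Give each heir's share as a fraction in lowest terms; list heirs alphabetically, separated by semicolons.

No spouse, descendants, or parent survives, so the estate passes to Czeslaw's siblings per stirpes.
Half-blood and whole-blood siblings take equally under the stated rule.
The estate is divided into 5 equal shares of 1/5 among Nadia, Agnieszka, Waclaw, Eliasz, Urszula.
Nadia is living and takes 1/5.
Agnieszka is living and takes 1/5.
Waclaw predeceased; the 1/5 allotted to Waclaw's branch passes to Waclaw's issue by representation.
Oleg is the sole taker at this level and receives the full 1/5.
Eliasz is living and takes 1/5.
Urszula predeceased; the 1/5 allotted to Urszula's branch passes to Urszula's issue by representation.
The 1/5 is divided into 4 equal shares of 1/20 among Stanislawa, Mieczyslaw, Ludmila, Grzegorz.
Stanislawa is living and takes 1/20.
Mieczyslaw is living and takes 1/20.
Ludmila is living and takes 1/20.
Grzegorz is living and takes 1/20.

Agnieszka 1/5; Eliasz 1/5; Grzegorz 1/20; Ludmila 1/20; Mieczyslaw 1/20; Nadia 1/5; Oleg 1/5; Stanislawa 1/20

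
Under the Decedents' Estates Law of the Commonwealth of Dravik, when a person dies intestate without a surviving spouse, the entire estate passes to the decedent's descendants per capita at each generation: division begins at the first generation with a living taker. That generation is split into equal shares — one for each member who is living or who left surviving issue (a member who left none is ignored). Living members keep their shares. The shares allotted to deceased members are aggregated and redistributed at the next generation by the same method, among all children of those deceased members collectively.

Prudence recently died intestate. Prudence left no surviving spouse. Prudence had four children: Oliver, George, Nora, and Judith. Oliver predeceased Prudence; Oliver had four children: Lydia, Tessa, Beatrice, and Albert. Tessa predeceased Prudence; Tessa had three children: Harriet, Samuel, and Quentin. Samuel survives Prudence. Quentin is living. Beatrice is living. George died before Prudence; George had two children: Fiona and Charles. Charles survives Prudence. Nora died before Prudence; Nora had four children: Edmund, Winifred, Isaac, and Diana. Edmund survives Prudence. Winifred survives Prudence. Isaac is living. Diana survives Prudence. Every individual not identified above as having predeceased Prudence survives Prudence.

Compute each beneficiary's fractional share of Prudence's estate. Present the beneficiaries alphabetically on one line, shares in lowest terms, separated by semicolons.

There is no surviving spouse, so the entire estate passes to Prudence's descendants per capita at each generation.
At generation 1 (Oliver, George, Nora, Judith) there are 4 shares of (1)/4 = 1/4 each.
Living: Judith — each takes 1/4.
Deceased: Oliver, George, and Nora. Their combined 3/4 is pooled and carried to generation 2.
At generation 2 (Lydia, Tessa, Beatrice, Albert, Fiona, Charles, Edmund, Winifred, Isaac, Diana) there are 10 shares of (3/4)/10 = 3/40 each.
Living: Lydia, Beatrice, Albert, Fiona, Charles, Edmund, Winifred, Isaac, and Diana — each takes 3/40.
Deceased: Tessa. That 3/40 share is carried to generation 3.
At generation 3 (Harriet, Samuel, Quentin) there are 3 shares of (3/40)/3 = 1/40 each.
Living: Harriet, Samuel, and Quentin — each takes 1/40.

Albert 3/40; Beatrice 3/40; Charles 3/40; Diana 3/40; Edmund 3/40; Fiona 3/40; Harriet 1/40; Isaac 3/40; Judith 1/4; Lydia 3/40; Quentin 1/40; Samuel 1/40; Winifred 3/40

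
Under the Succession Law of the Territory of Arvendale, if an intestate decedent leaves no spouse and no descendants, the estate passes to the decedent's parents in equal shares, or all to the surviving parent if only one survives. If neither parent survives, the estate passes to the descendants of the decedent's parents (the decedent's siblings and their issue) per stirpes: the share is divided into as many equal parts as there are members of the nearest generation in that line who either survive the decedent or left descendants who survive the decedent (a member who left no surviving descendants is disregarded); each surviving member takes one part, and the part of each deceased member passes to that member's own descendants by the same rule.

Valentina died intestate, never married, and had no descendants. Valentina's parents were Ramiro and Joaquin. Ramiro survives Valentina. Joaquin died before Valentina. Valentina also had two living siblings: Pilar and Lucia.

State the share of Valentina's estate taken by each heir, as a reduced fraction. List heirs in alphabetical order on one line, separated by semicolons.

Only one parent, Ramiro, survives, so Ramiro takes the entire estate. The siblings take nothing because a surviving parent has priority.

Ramiro 1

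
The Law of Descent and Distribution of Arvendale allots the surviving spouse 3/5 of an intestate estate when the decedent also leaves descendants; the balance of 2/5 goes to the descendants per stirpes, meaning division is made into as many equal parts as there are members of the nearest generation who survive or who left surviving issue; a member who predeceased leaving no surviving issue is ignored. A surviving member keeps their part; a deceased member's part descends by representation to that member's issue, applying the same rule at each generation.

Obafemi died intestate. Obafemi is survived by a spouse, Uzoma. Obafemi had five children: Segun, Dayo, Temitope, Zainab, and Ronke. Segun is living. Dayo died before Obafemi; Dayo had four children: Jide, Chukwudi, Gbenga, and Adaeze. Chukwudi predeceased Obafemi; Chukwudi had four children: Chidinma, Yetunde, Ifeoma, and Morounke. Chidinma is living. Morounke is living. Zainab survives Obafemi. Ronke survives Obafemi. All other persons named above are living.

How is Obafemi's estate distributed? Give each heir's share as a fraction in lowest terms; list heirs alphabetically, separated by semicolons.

Uzoma, as surviving spouse, takes 3/5.
The remaining 2/5 passes to Obafemi's descendants per stirpes.
The 2/5 is divided into 5 equal shares of 2/25 among Segun, Dayo, Temitope, Zainab, Ronke.
Segun is living and takes 2/25.
Dayo predeceased; the 2/25 allotted to Dayo's branch passes to Dayo's issue by representation.
The 2/25 is divided into 4 equal shares of 1/50 among Jide, Chukwudi, Gbenga, Adaeze.
Jide is living and takes 1/50.
Chukwudi predeceased; the 1/50 allotted to Chukwudi's branch passes to Chukwudi's issue by representation.
The 1/50 is divided into 4 equal shares of 1/200 among Chidinma, Yetunde, Ifeoma, Morounke.
Chidinma is living and takes 1/200.
Yetunde is living and takes 1/200.
Ifeoma is living and takes 1/200.
Morounke is living and takes 1/200.
Gbenga is living and takes 1/50.
Adaeze is living and takes 1/50.
Temitope is living and takes 2/25.
Zainab is living and takes 2/25.
Ronke is living and takes 2/25.

Adaeze 1/50; Chidinma 1/200; Gbenga 1/50; Ifeoma 1/200; Jide 1/50; Morounke 1/200; Ronke 2/25; Segun 2/25; Temitope 2/25; Uzoma 3/5; Yetunde 1/200; Zainab 2/25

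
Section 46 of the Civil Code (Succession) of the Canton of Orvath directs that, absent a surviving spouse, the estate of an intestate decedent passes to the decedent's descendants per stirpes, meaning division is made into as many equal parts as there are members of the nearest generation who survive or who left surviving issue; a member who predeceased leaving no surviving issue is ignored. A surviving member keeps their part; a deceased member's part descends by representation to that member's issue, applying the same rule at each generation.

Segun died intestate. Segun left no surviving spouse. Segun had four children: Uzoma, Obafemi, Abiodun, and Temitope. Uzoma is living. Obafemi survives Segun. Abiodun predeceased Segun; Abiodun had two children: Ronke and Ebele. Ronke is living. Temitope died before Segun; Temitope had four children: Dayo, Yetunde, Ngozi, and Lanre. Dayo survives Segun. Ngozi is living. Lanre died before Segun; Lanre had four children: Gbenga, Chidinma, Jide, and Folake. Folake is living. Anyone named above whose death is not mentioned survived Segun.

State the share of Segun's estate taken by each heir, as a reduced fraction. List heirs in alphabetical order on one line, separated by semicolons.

Chidinma 1/64; Dayo 1/16; Ebele 1/8; Folake 1/64; Gbenga 1/64; Jide 1/64; Ngozi 1/16; Obafemi 1/4; Ronke 1/8; Uzoma 1/4; Yetunde 1/16

There is no surviving spouse, so the entire estate passes to Segun's descendants per stirpes.
The estate is divided into 4 equal shares of 1/4 among Uzoma, Obafemi, Abiodun, Temitope.
Uzoma is living and takes 1/4.
Obafemi is living and takes 1/4.
Abiodun predeceased; the 1/4 allotted to Abiodun's branch passes to Abiodun's issue by representation.
The 1/4 is divided into 2 equal shares of 1/8 among Ronke, Ebele.
Ronke is living and takes 1/8.
Ebele is living and takes 1/8.
Temitope predeceased; the 1/4 allotted to Temitope's branch passes to Temitope's issue by representation.
The 1/4 is divided into 4 equal shares of 1/16 among Dayo, Yetunde, Ngozi, Lanre.
Dayo is living and takes 1/16.
Yetunde is living and takes 1/16.
Ngozi is living and takes 1/16.
Lanre predeceased; the 1/16 allotted to Lanre's branch passes to Lanre's issue by representation.
The 1/16 is divided into 4 equal shares of 1/64 among Gbenga, Chidinma, Jide, Folake.
Gbenga is living and takes 1/64.
Chidinma is living and takes 1/64.
Jide is living and takes 1/64.
Folake is living and takes 1/64.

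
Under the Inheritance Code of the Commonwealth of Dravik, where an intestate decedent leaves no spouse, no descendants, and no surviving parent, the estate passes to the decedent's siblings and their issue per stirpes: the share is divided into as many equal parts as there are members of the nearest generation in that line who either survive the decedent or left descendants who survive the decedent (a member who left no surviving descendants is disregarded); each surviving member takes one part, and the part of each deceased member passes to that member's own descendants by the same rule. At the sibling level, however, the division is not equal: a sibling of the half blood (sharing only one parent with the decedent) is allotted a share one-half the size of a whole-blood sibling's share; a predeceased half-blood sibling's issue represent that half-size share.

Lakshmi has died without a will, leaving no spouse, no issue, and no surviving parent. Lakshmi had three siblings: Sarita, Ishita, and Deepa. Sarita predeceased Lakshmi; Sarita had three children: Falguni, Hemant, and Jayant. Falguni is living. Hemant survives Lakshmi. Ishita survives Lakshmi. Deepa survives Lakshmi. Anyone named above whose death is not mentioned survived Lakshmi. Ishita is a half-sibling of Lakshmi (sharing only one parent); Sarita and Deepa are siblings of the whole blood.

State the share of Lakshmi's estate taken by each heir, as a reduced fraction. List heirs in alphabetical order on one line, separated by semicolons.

Deepa 2/5; Falguni 2/15; Hemant 2/15; Ishita 1/5; Jayant 2/15

No spouse, descendants, or parent survives, so the estate passes to Lakshmi's siblings per stirpes.
Half-blood siblings count for one-half the weight of whole-blood siblings at the initial division.
Dividing 1 in proportion to weights (total weight 5/2): Sarita (weight 1) → 2/5; Ishita (weight 1/2) → 1/5; Deepa (weight 1) → 2/5.
Sarita predeceased; the 2/5 allotted to Sarita's branch passes to Sarita's issue by representation.
The 2/5 is divided into 3 equal shares of 2/15 among Falguni, Hemant, Jayant.
Falguni is living and takes 2/15.
Hemant is living and takes 2/15.
Jayant is living and takes 2/15.
Ishita is living and takes 1/5.
Deepa is living and takes 2/5.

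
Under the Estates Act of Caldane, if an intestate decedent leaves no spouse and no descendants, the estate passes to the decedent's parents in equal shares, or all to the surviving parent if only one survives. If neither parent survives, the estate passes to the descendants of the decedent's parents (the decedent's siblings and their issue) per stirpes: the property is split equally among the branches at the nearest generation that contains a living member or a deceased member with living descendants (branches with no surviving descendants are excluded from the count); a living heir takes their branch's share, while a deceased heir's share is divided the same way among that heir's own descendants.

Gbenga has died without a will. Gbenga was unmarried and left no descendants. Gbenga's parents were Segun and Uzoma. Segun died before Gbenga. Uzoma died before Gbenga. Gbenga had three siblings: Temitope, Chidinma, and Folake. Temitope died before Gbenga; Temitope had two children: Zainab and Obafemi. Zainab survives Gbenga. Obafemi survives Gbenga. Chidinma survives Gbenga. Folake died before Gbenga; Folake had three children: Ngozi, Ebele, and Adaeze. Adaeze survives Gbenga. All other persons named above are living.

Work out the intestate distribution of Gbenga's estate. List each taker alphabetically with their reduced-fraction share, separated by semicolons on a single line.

Adaeze 1/9; Chidinma 1/3; Ebele 1/9; Ngozi 1/9; Obafemi 1/6; Zainab 1/6

Neither parent survives and there are no descendants, so the estate passes to Gbenga's siblings and their issue per stirpes.
The estate is divided into 3 equal shares of 1/3 among Temitope, Chidinma, Folake.
Temitope predeceased; the 1/3 allotted to Temitope's branch passes to Temitope's issue by representation.
The 1/3 is divided into 2 equal shares of 1/6 among Zainab, Obafemi.
Zainab is living and takes 1/6.
Obafemi is living and takes 1/6.
Chidinma is living and takes 1/3.
Folake predeceased; the 1/3 allotted to Folake's branch passes to Folake's issue by representation.
The 1/3 is divided into 3 equal shares of 1/9 among Ngozi, Ebele, Adaeze.
Ngozi is living and takes 1/9.
Ebele is living and takes 1/9.
Adaeze is living and takes 1/9.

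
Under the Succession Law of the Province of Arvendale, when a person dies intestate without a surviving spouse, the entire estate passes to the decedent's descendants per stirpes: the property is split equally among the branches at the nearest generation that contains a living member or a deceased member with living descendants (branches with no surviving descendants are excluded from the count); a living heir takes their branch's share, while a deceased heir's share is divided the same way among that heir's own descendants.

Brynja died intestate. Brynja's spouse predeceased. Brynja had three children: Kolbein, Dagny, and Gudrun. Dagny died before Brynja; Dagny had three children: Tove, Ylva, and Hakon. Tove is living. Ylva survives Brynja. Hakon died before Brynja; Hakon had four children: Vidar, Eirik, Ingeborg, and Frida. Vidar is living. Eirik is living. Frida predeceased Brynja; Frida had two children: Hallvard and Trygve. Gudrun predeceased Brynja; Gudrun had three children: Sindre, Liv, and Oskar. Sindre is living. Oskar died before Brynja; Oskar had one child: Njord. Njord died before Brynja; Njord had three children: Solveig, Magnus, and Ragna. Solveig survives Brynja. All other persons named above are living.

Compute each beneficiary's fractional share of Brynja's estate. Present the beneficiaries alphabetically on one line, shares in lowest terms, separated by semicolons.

Eirik 1/36; Hallvard 1/72; Ingeborg 1/36; Kolbein 1/3; Liv 1/9; Magnus 1/27; Ragna 1/27; Sindre 1/9; Solveig 1/27; Tove 1/9; Trygve 1/72; Vidar 1/36; Ylva 1/9

There is no surviving spouse, so the entire estate passes to Brynja's descendants per stirpes.
The estate is divided into 3 equal shares of 1/3 among Kolbein, Dagny, Gudrun.
Kolbein is living and takes 1/3.
Dagny predeceased; the 1/3 allotted to Dagny's branch passes to Dagny's issue by representation.
The 1/3 is divided into 3 equal shares of 1/9 among Tove, Ylva, Hakon.
Tove is living and takes 1/9.
Ylva is living and takes 1/9.
Hakon predeceased; the 1/9 allotted to Hakon's branch passes to Hakon's issue by representation.
The 1/9 is divided into 4 equal shares of 1/36 among Vidar, Eirik, Ingeborg, Frida.
Vidar is living and takes 1/36.
Eirik is living and takes 1/36.
Ingeborg is living and takes 1/36.
Frida predeceased; the 1/36 allotted to Frida's branch passes to Frida's issue by representation.
The 1/36 is divided into 2 equal shares of 1/72 among Hallvard, Trygve.
Hallvard is living and takes 1/72.
Trygve is living and takes 1/72.
Gudrun predeceased; the 1/3 allotted to Gudrun's branch passes to Gudrun's issue by representation.
The 1/3 is divided into 3 equal shares of 1/9 among Sindre, Liv, Oskar.
Sindre is living and takes 1/9.
Liv is living and takes 1/9.
Oskar predeceased; the 1/9 allotted to Oskar's branch passes to Oskar's issue by representation.
Njord's line is the sole branch at this level, so the full 1/9 passes to Njord's issue by representation.
The 1/9 is divided into 3 equal shares of 1/27 among Solveig, Magnus, Ragna.
Solveig is living and takes 1/27.
Magnus is living and takes 1/27.
Ragna is living and takes 1/27.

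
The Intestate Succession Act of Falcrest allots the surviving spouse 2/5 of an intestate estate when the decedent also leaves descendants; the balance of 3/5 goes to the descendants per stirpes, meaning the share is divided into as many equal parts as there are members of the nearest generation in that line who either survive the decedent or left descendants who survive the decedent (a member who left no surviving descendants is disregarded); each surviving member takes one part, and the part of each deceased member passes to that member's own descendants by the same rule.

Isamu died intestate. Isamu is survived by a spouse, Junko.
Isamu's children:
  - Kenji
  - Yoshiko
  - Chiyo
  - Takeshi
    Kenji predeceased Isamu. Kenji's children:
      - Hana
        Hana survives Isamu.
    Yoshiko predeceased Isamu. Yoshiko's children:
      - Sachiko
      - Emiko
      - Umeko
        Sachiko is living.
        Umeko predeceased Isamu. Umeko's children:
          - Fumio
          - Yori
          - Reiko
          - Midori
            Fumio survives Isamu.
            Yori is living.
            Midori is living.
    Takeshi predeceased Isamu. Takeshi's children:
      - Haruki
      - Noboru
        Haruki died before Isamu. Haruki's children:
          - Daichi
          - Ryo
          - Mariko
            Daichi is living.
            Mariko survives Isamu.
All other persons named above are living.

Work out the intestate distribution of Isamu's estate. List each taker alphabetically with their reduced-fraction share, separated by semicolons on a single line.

Junko, as surviving spouse, takes 2/5.
The remaining 3/5 passes to Isamu's descendants per stirpes.
The 3/5 is divided into 4 equal shares of 3/20 among Kenji, Yoshiko, Chiyo, Takeshi.
Kenji predeceased; the 3/20 allotted to Kenji's branch passes to Kenji's issue by representation.
Hana is the sole taker at this level and receives the full 3/20.
Yoshiko predeceased; the 3/20 allotted to Yoshiko's branch passes to Yoshiko's issue by representation.
The 3/20 is divided into 3 equal shares of 1/20 among Sachiko, Emiko, Umeko.
Sachiko is living and takes 1/20.
Emiko is living and takes 1/20.
Umeko predeceased; the 1/20 allotted to Umeko's branch passes to Umeko's issue by representation.
The 1/20 is divided into 4 equal shares of 1/80 among Fumio, Yori, Reiko, Midori.
Fumio is living and takes 1/80.
Yori is living and takes 1/80.
Reiko is living and takes 1/80.
Midori is living and takes 1/80.
Chiyo is living and takes 3/20.
Takeshi predeceased; the 3/20 allotted to Takeshi's branch passes to Takeshi's issue by representation.
The 3/20 is divided into 2 equal shares of 3/40 among Haruki, Noboru.
Haruki predeceased; the 3/40 allotted to Haruki's branch passes to Haruki's issue by representation.
The 3/40 is divided into 3 equal shares of 1/40 among Daichi, Ryo, Mariko.
Daichi is living and takes 1/40.
Ryo is living and takes 1/40.
Mariko is living and takes 1/40.
Noboru is living and takes 3/40.

Chiyo 3/20; Daichi 1/40; Emiko 1/20; Fumio 1/80; Hana 3/20; Junko 2/5; Mariko 1/40; Midori 1/80; Noboru 3/40; Reiko 1/80; Ryo 1/40; Sachiko 1/20; Yori 1/80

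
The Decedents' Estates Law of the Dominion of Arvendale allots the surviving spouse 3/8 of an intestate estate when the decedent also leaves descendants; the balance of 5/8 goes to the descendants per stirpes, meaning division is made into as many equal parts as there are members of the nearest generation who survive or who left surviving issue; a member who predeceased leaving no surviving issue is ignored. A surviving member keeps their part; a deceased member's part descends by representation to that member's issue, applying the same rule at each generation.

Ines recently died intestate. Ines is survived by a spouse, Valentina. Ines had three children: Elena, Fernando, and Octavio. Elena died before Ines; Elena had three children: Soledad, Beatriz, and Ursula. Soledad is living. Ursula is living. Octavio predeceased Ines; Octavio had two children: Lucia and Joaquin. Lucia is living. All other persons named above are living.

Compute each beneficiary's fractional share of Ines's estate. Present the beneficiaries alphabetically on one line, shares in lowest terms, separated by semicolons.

Beatriz 5/72; Fernando 5/24; Joaquin 5/48; Lucia 5/48; Soledad 5/72; Ursula 5/72; Valentina 3/8

Valentina, as surviving spouse, takes 3/8.
The remaining 5/8 passes to Ines's descendants per stirpes.
The 5/8 is divided into 3 equal shares of 5/24 among Elena, Fernando, Octavio.
Elena predeceased; the 5/24 allotted to Elena's branch passes to Elena's issue by representation.
The 5/24 is divided into 3 equal shares of 5/72 among Soledad, Beatriz, Ursula.
Soledad is living and takes 5/72.
Beatriz is living and takes 5/72.
Ursula is living and takes 5/72.
Fernando is living and takes 5/24.
Octavio predeceased; the 5/24 allotted to Octavio's branch passes to Octavio's issue by representation.
The 5/24 is divided into 2 equal shares of 5/48 among Lucia, Joaquin.
Lucia is living and takes 5/48.
Joaquin is living and takes 5/48.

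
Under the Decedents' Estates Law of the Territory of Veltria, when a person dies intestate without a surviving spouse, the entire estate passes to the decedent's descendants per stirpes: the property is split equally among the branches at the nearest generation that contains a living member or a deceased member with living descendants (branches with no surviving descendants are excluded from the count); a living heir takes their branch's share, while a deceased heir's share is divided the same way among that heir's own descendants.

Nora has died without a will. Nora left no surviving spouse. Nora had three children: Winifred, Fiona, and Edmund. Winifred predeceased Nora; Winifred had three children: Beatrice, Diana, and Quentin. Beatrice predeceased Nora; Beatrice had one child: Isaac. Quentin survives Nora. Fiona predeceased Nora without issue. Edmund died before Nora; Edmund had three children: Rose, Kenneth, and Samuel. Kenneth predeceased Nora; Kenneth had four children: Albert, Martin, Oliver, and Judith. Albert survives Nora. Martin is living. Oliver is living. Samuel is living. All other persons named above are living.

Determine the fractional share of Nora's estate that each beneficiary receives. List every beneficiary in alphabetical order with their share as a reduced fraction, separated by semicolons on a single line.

There is no surviving spouse, so the entire estate passes to Nora's descendants per stirpes.
Fiona left no surviving issue, so that branch lapses and is disregarded.
The estate is divided into 2 equal shares of 1/2 among Winifred, Edmund.
Winifred predeceased; the 1/2 allotted to Winifred's branch passes to Winifred's issue by representation.
The 1/2 is divided into 3 equal shares of 1/6 among Beatrice, Diana, Quentin.
Beatrice predeceased; the 1/6 allotted to Beatrice's branch passes to Beatrice's issue by representation.
Isaac is the sole taker at this level and receives the full 1/6.
Diana is living and takes 1/6.
Quentin is living and takes 1/6.
Edmund predeceased; the 1/2 allotted to Edmund's branch passes to Edmund's issue by representation.
The 1/2 is divided into 3 equal shares of 1/6 among Rose, Kenneth, Samuel.
Rose is living and takes 1/6.
Kenneth predeceased; the 1/6 allotted to Kenneth's branch passes to Kenneth's issue by representation.
The 1/6 is divided into 4 equal shares of 1/24 among Albert, Martin, Oliver, Judith.
Albert is living and takes 1/24.
Martin is living and takes 1/24.
Oliver is living and takes 1/24.
Judith is living and takes 1/24.
Samuel is living and takes 1/6.

Albert 1/24; Diana 1/6; Isaac 1/6; Judith 1/24; Martin 1/24; Oliver 1/24; Quentin 1/6; Rose 1/6; Samuel 1/6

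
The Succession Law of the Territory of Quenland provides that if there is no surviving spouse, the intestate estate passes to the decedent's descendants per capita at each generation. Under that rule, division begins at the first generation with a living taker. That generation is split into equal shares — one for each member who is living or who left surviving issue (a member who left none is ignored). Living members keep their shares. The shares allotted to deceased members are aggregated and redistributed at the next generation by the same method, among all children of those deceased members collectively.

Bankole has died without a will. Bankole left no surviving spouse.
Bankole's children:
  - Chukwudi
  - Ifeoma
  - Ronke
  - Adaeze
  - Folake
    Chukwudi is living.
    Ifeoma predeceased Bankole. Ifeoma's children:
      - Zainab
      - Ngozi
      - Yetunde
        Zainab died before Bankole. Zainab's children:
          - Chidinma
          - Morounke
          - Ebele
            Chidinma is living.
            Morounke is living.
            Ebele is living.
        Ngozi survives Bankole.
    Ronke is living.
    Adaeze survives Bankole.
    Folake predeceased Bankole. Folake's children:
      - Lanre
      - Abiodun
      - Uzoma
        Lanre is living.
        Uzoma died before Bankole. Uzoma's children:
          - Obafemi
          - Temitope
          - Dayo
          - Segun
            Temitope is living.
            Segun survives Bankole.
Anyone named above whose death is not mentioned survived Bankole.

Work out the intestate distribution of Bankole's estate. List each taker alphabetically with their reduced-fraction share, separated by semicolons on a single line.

Abiodun 1/15; Adaeze 1/5; Chidinma 2/105; Chukwudi 1/5; Dayo 2/105; Ebele 2/105; Lanre 1/15; Morounke 2/105; Ngozi 1/15; Obafemi 2/105; Ronke 1/5; Segun 2/105; Temitope 2/105; Yetunde 1/15

There is no surviving spouse, so the entire estate passes to Bankole's descendants per capita at each generation.
At generation 1 (Chukwudi, Ifeoma, Ronke, Adaeze, Folake) there are 5 shares of (1)/5 = 1/5 each.
Living: Chukwudi, Ronke, and Adaeze — each takes 1/5.
Deceased: Ifeoma and Folake. Their combined 2/5 is pooled and carried to generation 2.
At generation 2 (Zainab, Ngozi, Yetunde, Lanre, Abiodun, Uzoma) there are 6 shares of (2/5)/6 = 1/15 each.
Living: Ngozi, Yetunde, Lanre, and Abiodun — each takes 1/15.
Deceased: Zainab and Uzoma. Their combined 2/15 is pooled and carried to generation 3.
At generation 3 (Chidinma, Morounke, Ebele, Obafemi, Temitope, Dayo, Segun) there are 7 shares of (2/15)/7 = 2/105 each.
Living: Chidinma, Morounke, Ebele, Obafemi, Temitope, Dayo, and Segun — each takes 2/105.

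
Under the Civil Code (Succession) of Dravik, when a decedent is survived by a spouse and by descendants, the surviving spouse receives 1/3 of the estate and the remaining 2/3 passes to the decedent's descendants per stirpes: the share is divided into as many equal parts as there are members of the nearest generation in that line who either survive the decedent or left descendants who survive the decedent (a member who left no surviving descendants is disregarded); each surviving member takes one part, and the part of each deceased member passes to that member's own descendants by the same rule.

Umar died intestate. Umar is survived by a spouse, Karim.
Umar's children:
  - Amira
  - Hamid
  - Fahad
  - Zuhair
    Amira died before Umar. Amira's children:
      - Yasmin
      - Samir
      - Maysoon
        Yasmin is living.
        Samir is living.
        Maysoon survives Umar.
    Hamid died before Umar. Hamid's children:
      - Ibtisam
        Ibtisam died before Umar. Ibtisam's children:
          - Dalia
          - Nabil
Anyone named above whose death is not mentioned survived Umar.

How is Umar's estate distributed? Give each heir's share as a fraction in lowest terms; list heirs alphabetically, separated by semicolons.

Karim, as surviving spouse, takes 1/3.
The remaining 2/3 passes to Umar's descendants per stirpes.
The 2/3 is divided into 4 equal shares of 1/6 among Amira, Hamid, Fahad, Zuhair.
Amira predeceased; the 1/6 allotted to Amira's branch passes to Amira's issue by representation.
The 1/6 is divided into 3 equal shares of 1/18 among Yasmin, Samir, Maysoon.
Yasmin is living and takes 1/18.
Samir is living and takes 1/18.
Maysoon is living and takes 1/18.
Hamid predeceased; the 1/6 allotted to Hamid's branch passes to Hamid's issue by representation.
Ibtisam's line is the sole branch at this level, so the full 1/6 passes to Ibtisam's issue by representation.
The 1/6 is divided into 2 equal shares of 1/12 among Dalia, Nabil.
Dalia is living and takes 1/12.
Nabil is living and takes 1/12.
Fahad is living and takes 1/6.
Zuhair is living and takes 1/6.

Dalia 1/12; Fahad 1/6; Karim 1/3; Maysoon 1/18; Nabil 1/12; Samir 1/18; Yasmin 1/18; Zuhair 1/6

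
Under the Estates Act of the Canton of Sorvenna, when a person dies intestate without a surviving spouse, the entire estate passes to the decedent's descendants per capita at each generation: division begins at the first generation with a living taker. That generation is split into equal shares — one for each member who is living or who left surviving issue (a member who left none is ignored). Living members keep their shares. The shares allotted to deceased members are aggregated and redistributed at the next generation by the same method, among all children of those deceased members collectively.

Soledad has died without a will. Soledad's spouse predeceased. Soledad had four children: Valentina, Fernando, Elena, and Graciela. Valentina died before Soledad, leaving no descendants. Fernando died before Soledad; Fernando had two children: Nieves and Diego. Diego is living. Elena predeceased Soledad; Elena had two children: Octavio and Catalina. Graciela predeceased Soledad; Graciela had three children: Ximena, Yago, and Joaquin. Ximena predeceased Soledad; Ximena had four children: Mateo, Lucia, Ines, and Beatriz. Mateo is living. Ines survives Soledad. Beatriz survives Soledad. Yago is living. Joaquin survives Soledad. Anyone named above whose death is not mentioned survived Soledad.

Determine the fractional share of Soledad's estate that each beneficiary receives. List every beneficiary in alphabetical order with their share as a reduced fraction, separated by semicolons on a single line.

Beatriz 1/28; Catalina 1/7; Diego 1/7; Ines 1/28; Joaquin 1/7; Lucia 1/28; Mateo 1/28; Nieves 1/7; Octavio 1/7; Yago 1/7

There is no surviving spouse, so the entire estate passes to Soledad's descendants per capita at each generation.
No one at generation 1 (Fernando, Elena, Graciela) is living; moving to the next generation.
At generation 2 (Nieves, Diego, Octavio, Catalina, Ximena, Yago, Joaquin) there are 7 shares of (1)/7 = 1/7 each.
Living: Nieves, Diego, Octavio, Catalina, Yago, and Joaquin — each takes 1/7.
Deceased: Ximena. That 1/7 share is carried to generation 3.
At generation 3 (Mateo, Lucia, Ines, Beatriz) there are 4 shares of (1/7)/4 = 1/28 each.
Living: Mateo, Lucia, Ines, and Beatriz — each takes 1/28.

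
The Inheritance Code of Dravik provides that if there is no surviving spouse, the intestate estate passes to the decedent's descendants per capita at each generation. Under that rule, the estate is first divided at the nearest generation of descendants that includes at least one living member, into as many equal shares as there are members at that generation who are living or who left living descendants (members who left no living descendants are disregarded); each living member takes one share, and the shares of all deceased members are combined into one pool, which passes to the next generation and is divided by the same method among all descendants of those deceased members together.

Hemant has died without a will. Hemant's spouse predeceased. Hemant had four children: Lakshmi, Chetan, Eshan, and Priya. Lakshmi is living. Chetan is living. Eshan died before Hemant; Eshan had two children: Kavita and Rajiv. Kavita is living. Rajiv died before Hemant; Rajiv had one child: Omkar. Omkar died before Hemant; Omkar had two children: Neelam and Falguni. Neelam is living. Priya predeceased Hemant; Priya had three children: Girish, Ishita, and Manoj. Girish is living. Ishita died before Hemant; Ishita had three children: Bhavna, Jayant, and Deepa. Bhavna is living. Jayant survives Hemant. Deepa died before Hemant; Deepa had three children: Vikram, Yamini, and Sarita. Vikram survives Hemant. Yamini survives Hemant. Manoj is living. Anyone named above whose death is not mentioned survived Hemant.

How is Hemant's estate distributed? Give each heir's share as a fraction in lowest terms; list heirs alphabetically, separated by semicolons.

Bhavna 1/20; Chetan 1/4; Falguni 1/50; Girish 1/10; Jayant 1/20; Kavita 1/10; Lakshmi 1/4; Manoj 1/10; Neelam 1/50; Sarita 1/50; Vikram 1/50; Yamini 1/50

There is no surviving spouse, so the entire estate passes to Hemant's descendants per capita at each generation.
At generation 1 (Lakshmi, Chetan, Eshan, Priya) there are 4 shares of (1)/4 = 1/4 each.
Living: Lakshmi and Chetan — each takes 1/4.
Deceased: Eshan and Priya. Their combined 1/2 is pooled and carried to generation 2.
At generation 2 (Kavita, Rajiv, Girish, Ishita, Manoj) there are 5 shares of (1/2)/5 = 1/10 each.
Living: Kavita, Girish, and Manoj — each takes 1/10.
Deceased: Rajiv and Ishita. Their combined 1/5 is pooled and carried to generation 3.
At generation 3 (Omkar, Bhavna, Jayant, Deepa) there are 4 shares of (1/5)/4 = 1/20 each.
Living: Bhavna and Jayant — each takes 1/20.
Deceased: Omkar and Deepa. Their combined 1/10 is pooled and carried to generation 4.
At generation 4 (Neelam, Falguni, Vikram, Yamini, Sarita) there are 5 shares of (1/10)/5 = 1/50 each.
Living: Neelam, Falguni, Vikram, Yamini, and Sarita — each takes 1/50.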